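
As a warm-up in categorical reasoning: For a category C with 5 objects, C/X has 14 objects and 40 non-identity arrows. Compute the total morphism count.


In the slice category C/X, objects are morphisms to X.
Identity morphisms: 14 (one per object of C/X).
Non-identity morphisms: 40.
Total = 14 + 40 = 54

54


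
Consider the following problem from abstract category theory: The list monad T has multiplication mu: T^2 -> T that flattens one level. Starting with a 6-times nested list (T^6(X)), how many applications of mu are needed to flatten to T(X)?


Each application of mu: T^2 -> T removes one layer of nesting.
Starting at depth 6 (i.e., T^6(X)), we need to reach T(X).
Number of mu applications = 6 - 1 = 5

5


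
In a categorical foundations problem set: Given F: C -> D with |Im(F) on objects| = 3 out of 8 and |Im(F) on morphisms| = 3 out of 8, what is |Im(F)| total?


The image of F consists of distinct objects and distinct morphisms.
|Im(F)| on objects = 3
|Im(F)| on morphisms = 3
Total image cardinality = 3 + 3 = 6

6


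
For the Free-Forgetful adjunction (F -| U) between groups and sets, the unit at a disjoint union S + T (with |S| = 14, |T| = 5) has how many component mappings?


The unit eta_X: X -> U(F(X)) of the Free-Forgetful adjunction
maps each element of X to a generator of F(X). For X = S + T (disjoint
union in Set), |S + T| = |S| + |T|.
Total mappings = 14 + 5 = 19.

19


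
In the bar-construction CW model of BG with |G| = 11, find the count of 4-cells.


In the bar-construction CW model of BG, the n-cells are indexed by
n-tuples [g_1|...|g_n] of non-identity elements of G (degenerate
simplices with some g_i = e do not contribute cells), so there are
(|G| - 1)^n n-cells.
For dim = 4 with |G| = 11:
cells = (11 - 1)^4 = 10^4 = 10000

10000


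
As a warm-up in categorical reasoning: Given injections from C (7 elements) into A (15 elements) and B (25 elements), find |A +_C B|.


The pushout A +_C B identifies the images of C in A and B.
|A +_C B| = |A| + |B| - |C| (for injections).
= 15 + 25 - 7 = 33

33


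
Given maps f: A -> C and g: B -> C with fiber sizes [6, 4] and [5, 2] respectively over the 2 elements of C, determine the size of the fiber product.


The pullback A x_C B consists of pairs (a, b) with f(a) = g(b).
For each element c in C, the fiber product has |f^-1(c)| * |g^-1(c)| elements.
Summing over C: 6 * 5 + 4 * 2
= 30 + 8 = 38

38


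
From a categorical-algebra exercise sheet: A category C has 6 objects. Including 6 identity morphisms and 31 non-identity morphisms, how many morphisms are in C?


Each object has an identity morphism, giving 6 identities.
Adding the 31 non-identity morphisms:
Total = 6 + 31 = 37

37


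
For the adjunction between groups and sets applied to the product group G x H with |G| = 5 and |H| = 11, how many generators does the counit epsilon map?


The counit epsilon_K: F(U(K)) -> K of the Free-Forgetful adjunction
maps |K| generators of F(U(K)) into K. For K = G x H (the product group),
|G x H| = |G| * |H|.
Total generators mapped = 5 * 11 = 55.

55


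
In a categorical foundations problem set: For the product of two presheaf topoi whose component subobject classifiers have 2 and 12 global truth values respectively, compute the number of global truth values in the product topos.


In a product of presheaf topoi E_1 x E_2, the subobject classifier
is Omega = Omega_1 x Omega_2 (componentwise), so
|Omega(top)| = |Omega_1(top_1)| * |Omega_2(top_2)|.
= 2 * 12 = 24.

24


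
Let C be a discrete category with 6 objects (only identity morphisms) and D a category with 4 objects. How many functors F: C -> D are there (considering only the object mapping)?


A functor from a discrete category C to D is determined by
where each object maps. Each of the 6 objects of C can map
to any of the 4 objects of D independently.
Number of functors = 4^6 = 4096

4096


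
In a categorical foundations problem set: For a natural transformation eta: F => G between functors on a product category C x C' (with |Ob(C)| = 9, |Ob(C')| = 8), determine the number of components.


A natural transformation eta: F => G assigns one component morphism per
object of the domain category.
The domain is the product category C x C', so
|Ob(C x C')| = |Ob(C)| * |Ob(C')| = 9 * 8 = 72.
Therefore eta has 72 component morphisms.

72


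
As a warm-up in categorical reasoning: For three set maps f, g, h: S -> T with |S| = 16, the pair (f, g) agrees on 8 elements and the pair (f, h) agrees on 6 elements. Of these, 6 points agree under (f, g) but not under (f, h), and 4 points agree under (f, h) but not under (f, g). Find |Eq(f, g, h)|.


Eq(f, g, h) is the triple-agreement set: points in S where all three
maps take the same value. Using inclusion-exclusion on the pairwise data:
Pair (f, g) agrees on 8 points; pair (f, h) on 6 points.
Points agreeing under (f, g) but not (f, h) = 6; under (f, h) but not (f, g) = 4.
Triple-agreement = agreement-in-(f, g) minus points that agree under (f, g) but not (f, h):
|Eq(f, g, h)| = 8 - 6 = 2
(cross-check via (f, h): 6 - 4 = 2.)

2


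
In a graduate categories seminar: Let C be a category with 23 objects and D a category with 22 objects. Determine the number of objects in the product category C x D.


The product category C x D has objects that are pairs (c, d).
Number of pairs = |Ob(C)| * |Ob(D)| = 23 * 22 = 506

506


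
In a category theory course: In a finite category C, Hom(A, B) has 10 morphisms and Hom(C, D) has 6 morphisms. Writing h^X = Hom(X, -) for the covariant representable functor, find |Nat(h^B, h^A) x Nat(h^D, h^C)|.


By the Yoneda lemma, Nat(h^B, h^A) is isomorphic to Hom(A, B),
so |Nat(h^B, h^A)| = |Hom(A, B)| and |Nat(h^D, h^C)| = |Hom(C, D)|.
|Hom(A, B)| = 10, |Hom(C, D)| = 6.
|Nat(h^B, h^A) x Nat(h^D, h^C)| = 10 * 6 = 60

60


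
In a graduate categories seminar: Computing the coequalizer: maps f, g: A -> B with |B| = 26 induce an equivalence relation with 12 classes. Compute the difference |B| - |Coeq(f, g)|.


The coequalizer Coeq(f, g) = B / ~ has one element per equivalence class.
|B| = 26, |Coeq(f, g)| = 12.
|B| - |Coeq(f, g)| = 26 - 12 = 14.

14


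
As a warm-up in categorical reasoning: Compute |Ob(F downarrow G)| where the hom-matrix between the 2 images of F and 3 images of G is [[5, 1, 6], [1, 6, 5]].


Objects of (F downarrow G) are triples (a, b, h: F(a)->G(b)).
The count equals the sum of all entries in the hom-matrix.
sum(row 0) = 12
sum(row 1) = 12
Grand total = 24

24


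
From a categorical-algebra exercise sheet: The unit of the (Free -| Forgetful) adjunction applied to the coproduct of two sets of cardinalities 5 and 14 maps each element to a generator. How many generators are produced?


The unit eta_X: X -> U(F(X)) of the Free-Forgetful adjunction
maps each element of X to a generator of F(X). For X = S + T (disjoint
union in Set), |S + T| = |S| + |T|.
Total mappings = 5 + 14 = 19.

19


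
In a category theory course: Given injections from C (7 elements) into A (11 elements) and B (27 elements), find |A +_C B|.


The pushout A +_C B identifies the images of C in A and B.
|A +_C B| = |A| + |B| - |C| (for injections).
= 11 + 27 - 7 = 31

31


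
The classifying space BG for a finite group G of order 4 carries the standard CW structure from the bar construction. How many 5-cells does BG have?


In the bar-construction CW model of BG, the n-cells are indexed by
n-tuples [g_1|...|g_n] of non-identity elements of G (degenerate
simplices with some g_i = e do not contribute cells), so there are
(|G| - 1)^n n-cells.
For dim = 5 with |G| = 4:
cells = (4 - 1)^5 = 3^5 = 243

243


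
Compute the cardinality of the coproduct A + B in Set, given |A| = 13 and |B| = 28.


In Set, the coproduct A + B is the disjoint union.
|A + B| = |A| + |B| = 13 + 28 = 41

41


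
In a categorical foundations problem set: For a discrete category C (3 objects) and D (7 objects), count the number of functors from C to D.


A functor from a discrete category C to D is determined by
where each object maps. Each of the 3 objects of C can map
to any of the 7 objects of D independently.
Number of functors = 7^3 = 343

343


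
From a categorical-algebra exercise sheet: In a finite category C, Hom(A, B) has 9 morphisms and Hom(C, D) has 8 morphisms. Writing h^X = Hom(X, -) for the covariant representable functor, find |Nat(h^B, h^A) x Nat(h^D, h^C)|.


By the Yoneda lemma, Nat(h^B, h^A) is isomorphic to Hom(A, B),
so |Nat(h^B, h^A)| = |Hom(A, B)| and |Nat(h^D, h^C)| = |Hom(C, D)|.
|Hom(A, B)| = 9, |Hom(C, D)| = 8.
|Nat(h^B, h^A) x Nat(h^D, h^C)| = 9 * 8 = 72

72


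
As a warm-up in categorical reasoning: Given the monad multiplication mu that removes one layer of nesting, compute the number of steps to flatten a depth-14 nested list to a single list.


Each application of mu: T^2 -> T removes one layer of nesting.
Starting at depth 14 (i.e., T^14(X)), we need to reach T(X).
Number of mu applications = 14 - 1 = 13

13


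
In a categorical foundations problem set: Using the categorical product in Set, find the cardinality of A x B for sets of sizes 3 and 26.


In Set, the product A x B is the Cartesian product.
By the universal property, |A x B| = |A| * |B|.
|A x B| = 3 * 26 = 78

78


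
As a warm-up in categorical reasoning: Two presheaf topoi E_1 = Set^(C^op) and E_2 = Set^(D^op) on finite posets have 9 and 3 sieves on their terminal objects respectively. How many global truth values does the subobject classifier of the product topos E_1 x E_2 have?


In a product of presheaf topoi E_1 x E_2, the subobject classifier
is Omega = Omega_1 x Omega_2 (componentwise), so
|Omega(top)| = |Omega_1(top_1)| * |Omega_2(top_2)|.
= 9 * 3 = 27.

27


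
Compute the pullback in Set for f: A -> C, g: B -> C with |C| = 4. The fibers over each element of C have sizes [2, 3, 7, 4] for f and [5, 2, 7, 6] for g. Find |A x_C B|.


The pullback A x_C B consists of pairs (a, b) with f(a) = g(b).
For each element c in C, the fiber product has |f^-1(c)| * |g^-1(c)| elements.
Summing over C: 2 * 5 + 3 * 2 + 7 * 7 + 4 * 6
= 10 + 6 + 49 + 24 = 89

89


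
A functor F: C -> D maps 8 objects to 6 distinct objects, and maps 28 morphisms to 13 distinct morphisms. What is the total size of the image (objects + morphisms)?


The image of F consists of distinct objects and distinct morphisms.
|Im(F)| on objects = 6
|Im(F)| on morphisms = 13
Total image cardinality = 6 + 13 = 19

19


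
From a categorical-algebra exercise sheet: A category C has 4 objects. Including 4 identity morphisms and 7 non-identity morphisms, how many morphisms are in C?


Each object has an identity morphism, giving 4 identities.
Adding the 7 non-identity morphisms:
Total = 4 + 7 = 11

11


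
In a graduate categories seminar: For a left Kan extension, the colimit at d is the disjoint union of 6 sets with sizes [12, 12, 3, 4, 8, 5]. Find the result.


Pointwise, the left Kan extension (Lan_F H)(d) is the colimit, indexed
by the comma category (F downarrow d), of H composed with the
projection (F downarrow d) -> C. Here that colimit is given
as a coproduct (disjoint union) of sets, so its cardinality is the
sum of the sizes of the summands.
Coproduct of sets with sizes: 12 + 12 + 3 + 4 + 8 + 5
= 44

44


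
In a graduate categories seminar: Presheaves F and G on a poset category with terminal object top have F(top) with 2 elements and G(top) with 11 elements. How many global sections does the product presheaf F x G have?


Global sections of a presheaf on a poset with terminal top satisfy
Gamma(H) ~ H(top). Presheaves admit pointwise products, so
(F x G)(top) = F(top) x G(top) (Cartesian product).
|Gamma(F x G)| = |F(top)| * |G(top)| = 2 * 11 = 22.

22


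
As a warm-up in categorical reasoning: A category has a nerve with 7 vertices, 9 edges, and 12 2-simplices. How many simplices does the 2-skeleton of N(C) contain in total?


The 2-skeleton of the nerve N(C) consists of simplices in dimensions 0, 1, 2:
  |N(C)_0| = 7 (objects)
  |N(C)_1| = 9 (morphisms)
  |N(C)_2| = 12 (composable pairs)
Total = 7 + 9 + 12 = 28

28


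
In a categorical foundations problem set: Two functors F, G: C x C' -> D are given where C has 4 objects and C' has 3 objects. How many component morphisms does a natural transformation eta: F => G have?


A natural transformation eta: F => G assigns one component morphism per
object of the domain category.
The domain is the product category C x C', so
|Ob(C x C')| = |Ob(C)| * |Ob(C')| = 4 * 3 = 12.
Therefore eta has 12 component morphisms.

12


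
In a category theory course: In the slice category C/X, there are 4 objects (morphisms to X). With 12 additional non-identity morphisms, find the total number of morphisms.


In the slice category C/X, objects are morphisms to X.
Identity morphisms: 4 (one per object of C/X).
Non-identity morphisms: 12.
Total = 4 + 12 = 16

16


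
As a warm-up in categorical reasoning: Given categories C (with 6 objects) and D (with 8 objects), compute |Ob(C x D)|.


The product category C x D has objects that are pairs (c, d).
Number of pairs = |Ob(C)| * |Ob(D)| = 6 * 8 = 48

48


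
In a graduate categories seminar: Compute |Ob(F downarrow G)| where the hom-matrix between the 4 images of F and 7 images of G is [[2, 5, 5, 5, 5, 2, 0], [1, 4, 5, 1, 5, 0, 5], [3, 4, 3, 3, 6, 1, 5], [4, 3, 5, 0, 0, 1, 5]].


Objects of (F downarrow G) are triples (a, b, h: F(a)->G(b)).
The count equals the sum of all entries in the hom-matrix.
sum(row 0) = 24
sum(row 1) = 21
sum(row 2) = 25
sum(row 3) = 18
Grand total = 88

88


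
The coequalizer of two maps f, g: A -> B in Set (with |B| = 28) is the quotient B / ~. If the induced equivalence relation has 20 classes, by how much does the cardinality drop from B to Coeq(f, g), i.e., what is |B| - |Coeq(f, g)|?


The coequalizer Coeq(f, g) = B / ~ has one element per equivalence class.
|B| = 28, |Coeq(f, g)| = 20.
|B| - |Coeq(f, g)| = 28 - 20 = 8.

8


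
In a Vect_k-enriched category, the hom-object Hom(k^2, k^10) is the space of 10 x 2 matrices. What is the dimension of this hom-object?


In Vect-enriched categories, Hom(k^n, k^m) is the space of m x n matrices.
dim(Hom(k^2, k^10)) = 10 * 2 = 20

20


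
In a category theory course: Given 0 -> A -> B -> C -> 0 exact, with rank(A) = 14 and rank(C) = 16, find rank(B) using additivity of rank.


For a short exact sequence 0 -> A -> B -> C -> 0,
rank is additive: rank(B) = rank(A) + rank(C).
rank(B) = 14 + 16 = 30

30


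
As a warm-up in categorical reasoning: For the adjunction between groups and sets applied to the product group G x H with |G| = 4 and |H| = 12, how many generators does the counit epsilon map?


The counit epsilon_K: F(U(K)) -> K of the Free-Forgetful adjunction
maps |K| generators of F(U(K)) into K. For K = G x H (the product group),
|G x H| = |G| * |H|.
Total generators mapped = 4 * 12 = 48.

48


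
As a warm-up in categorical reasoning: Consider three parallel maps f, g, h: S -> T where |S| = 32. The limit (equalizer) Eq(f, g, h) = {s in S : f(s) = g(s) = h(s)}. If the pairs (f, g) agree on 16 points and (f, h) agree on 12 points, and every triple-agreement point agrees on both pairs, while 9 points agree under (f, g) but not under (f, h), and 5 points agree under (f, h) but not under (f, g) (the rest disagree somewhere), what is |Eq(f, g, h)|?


Eq(f, g, h) is the triple-agreement set: points in S where all three
maps take the same value. Using inclusion-exclusion on the pairwise data:
Pair (f, g) agrees on 16 points; pair (f, h) on 12 points.
Points agreeing under (f, g) but not (f, h) = 9; under (f, h) but not (f, g) = 5.
Triple-agreement = agreement-in-(f, g) minus points that agree under (f, g) but not (f, h):
|Eq(f, g, h)| = 16 - 9 = 7
(cross-check via (f, h): 12 - 5 = 7.)

7


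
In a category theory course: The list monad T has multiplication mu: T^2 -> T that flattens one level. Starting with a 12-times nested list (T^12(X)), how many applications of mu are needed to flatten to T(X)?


Each application of mu: T^2 -> T removes one layer of nesting.
Starting at depth 12 (i.e., T^12(X)), we need to reach T(X).
Number of mu applications = 12 - 1 = 11

11


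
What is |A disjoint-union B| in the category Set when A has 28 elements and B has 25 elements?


In Set, the coproduct A + B is the disjoint union.
|A + B| = |A| + |B| = 28 + 25 = 53

53


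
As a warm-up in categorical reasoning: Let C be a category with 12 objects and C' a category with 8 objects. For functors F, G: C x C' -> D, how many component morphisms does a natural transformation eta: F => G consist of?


A natural transformation eta: F => G assigns one component morphism per
object of the domain category.
The domain is the product category C x C', so
|Ob(C x C')| = |Ob(C)| * |Ob(C')| = 12 * 8 = 96.
Therefore eta has 96 component morphisms.

96


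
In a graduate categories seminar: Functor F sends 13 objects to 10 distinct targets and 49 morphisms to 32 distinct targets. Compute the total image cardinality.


The image of F consists of distinct objects and distinct morphisms.
|Im(F)| on objects = 10
|Im(F)| on morphisms = 32
Total image cardinality = 10 + 32 = 42

42


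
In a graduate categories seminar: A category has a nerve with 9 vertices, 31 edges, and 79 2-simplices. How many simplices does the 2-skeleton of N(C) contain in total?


The 2-skeleton of the nerve N(C) consists of simplices in dimensions 0, 1, 2:
  |N(C)_0| = 9 (objects)
  |N(C)_1| = 31 (morphisms)
  |N(C)_2| = 79 (composable pairs)
Total = 9 + 31 + 79 = 119

119


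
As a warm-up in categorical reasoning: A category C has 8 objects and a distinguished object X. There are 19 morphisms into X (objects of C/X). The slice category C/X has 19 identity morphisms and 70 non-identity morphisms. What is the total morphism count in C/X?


In the slice category C/X, objects are morphisms to X.
Identity morphisms: 19 (one per object of C/X).
Non-identity morphisms: 70.
Total = 19 + 70 = 89

89


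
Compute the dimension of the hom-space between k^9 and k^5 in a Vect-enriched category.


In Vect-enriched categories, Hom(k^n, k^m) is the space of m x n matrices.
dim(Hom(k^9, k^5)) = 5 * 9 = 45

45


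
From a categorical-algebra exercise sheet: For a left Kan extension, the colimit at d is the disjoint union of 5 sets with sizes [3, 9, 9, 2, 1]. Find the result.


Pointwise, the left Kan extension (Lan_F H)(d) is the colimit, indexed
by the comma category (F downarrow d), of H composed with the
projection (F downarrow d) -> C. Here that colimit is given
as a coproduct (disjoint union) of sets, so its cardinality is the
sum of the sizes of the summands.
Coproduct of sets with sizes: 3 + 9 + 9 + 2 + 1
= 24

24


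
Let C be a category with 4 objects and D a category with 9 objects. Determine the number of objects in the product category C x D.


The product category C x D has objects that are pairs (c, d).
Number of pairs = |Ob(C)| * |Ob(D)| = 4 * 9 = 36

36


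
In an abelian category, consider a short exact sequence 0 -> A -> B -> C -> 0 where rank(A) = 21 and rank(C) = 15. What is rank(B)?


For a short exact sequence 0 -> A -> B -> C -> 0,
rank is additive: rank(B) = rank(A) + rank(C).
rank(B) = 21 + 15 = 36

36


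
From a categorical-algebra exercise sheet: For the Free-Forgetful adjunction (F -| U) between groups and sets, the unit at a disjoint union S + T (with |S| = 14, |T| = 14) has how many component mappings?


The unit eta_X: X -> U(F(X)) of the Free-Forgetful adjunction
maps each element of X to a generator of F(X). For X = S + T (disjoint
union in Set), |S + T| = |S| + |T|.
Total mappings = 14 + 14 = 28.

28


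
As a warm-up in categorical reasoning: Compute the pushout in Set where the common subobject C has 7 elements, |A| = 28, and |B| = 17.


The pushout A +_C B identifies the images of C in A and B.
|A +_C B| = |A| + |B| - |C| (for injections).
= 28 + 17 - 7 = 38

38


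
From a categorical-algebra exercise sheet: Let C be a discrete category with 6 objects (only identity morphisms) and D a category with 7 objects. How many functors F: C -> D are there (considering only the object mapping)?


A functor from a discrete category C to D is determined by
where each object maps. Each of the 6 objects of C can map
to any of the 7 objects of D independently.
Number of functors = 7^6 = 117649

117649


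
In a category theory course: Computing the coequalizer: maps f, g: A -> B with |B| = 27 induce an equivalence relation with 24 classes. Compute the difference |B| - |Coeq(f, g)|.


The coequalizer Coeq(f, g) = B / ~ has one element per equivalence class.
|B| = 27, |Coeq(f, g)| = 24.
|B| - |Coeq(f, g)| = 27 - 24 = 3.

3


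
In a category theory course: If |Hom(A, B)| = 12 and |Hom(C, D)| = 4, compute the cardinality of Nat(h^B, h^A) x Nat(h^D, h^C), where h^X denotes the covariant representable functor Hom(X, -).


By the Yoneda lemma, Nat(h^B, h^A) is isomorphic to Hom(A, B),
so |Nat(h^B, h^A)| = |Hom(A, B)| and |Nat(h^D, h^C)| = |Hom(C, D)|.
|Hom(A, B)| = 12, |Hom(C, D)| = 4.
|Nat(h^B, h^A) x Nat(h^D, h^C)| = 12 * 4 = 48

48


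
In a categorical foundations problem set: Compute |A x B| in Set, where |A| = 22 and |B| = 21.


In Set, the product A x B is the Cartesian product.
By the universal property, |A x B| = |A| * |B|.
|A x B| = 22 * 21 = 462

462


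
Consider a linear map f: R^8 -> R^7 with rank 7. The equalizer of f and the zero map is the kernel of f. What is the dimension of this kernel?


The equalizer of f and the zero map is ker(f).
By the rank-nullity theorem: dim(ker(f)) = dim(domain) - rank(f).
dim(ker(f)) = 8 - 7 = 1

1


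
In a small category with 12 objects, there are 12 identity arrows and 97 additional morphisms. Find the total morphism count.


Each object has an identity morphism, giving 12 identities.
Adding the 97 non-identity morphisms:
Total = 12 + 97 = 109

109


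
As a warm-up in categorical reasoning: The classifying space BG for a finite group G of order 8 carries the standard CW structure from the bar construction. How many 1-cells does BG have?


In the bar-construction CW model of BG, the n-cells are indexed by
n-tuples [g_1|...|g_n] of non-identity elements of G (degenerate
simplices with some g_i = e do not contribute cells), so there are
(|G| - 1)^n n-cells.
For dim = 1 with |G| = 8:
cells = (8 - 1)^1 = 7^1 = 7

7


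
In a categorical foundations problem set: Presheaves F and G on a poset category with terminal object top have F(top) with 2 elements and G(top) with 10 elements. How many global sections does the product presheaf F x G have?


Global sections of a presheaf on a poset with terminal top satisfy
Gamma(H) ~ H(top). Presheaves admit pointwise products, so
(F x G)(top) = F(top) x G(top) (Cartesian product).
|Gamma(F x G)| = |F(top)| * |G(top)| = 2 * 10 = 20.

20


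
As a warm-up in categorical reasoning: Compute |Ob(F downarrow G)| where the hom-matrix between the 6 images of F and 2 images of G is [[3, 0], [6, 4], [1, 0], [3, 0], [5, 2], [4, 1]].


Objects of (F downarrow G) are triples (a, b, h: F(a)->G(b)).
The count equals the sum of all entries in the hom-matrix.
sum(row 0) = 3
sum(row 1) = 10
sum(row 2) = 1
sum(row 3) = 3
sum(row 4) = 7
sum(row 5) = 5
Grand total = 29

29


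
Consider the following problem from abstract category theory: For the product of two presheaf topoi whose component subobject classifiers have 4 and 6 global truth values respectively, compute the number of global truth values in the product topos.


In a product of presheaf topoi E_1 x E_2, the subobject classifier
is Omega = Omega_1 x Omega_2 (componentwise), so
|Omega(top)| = |Omega_1(top_1)| * |Omega_2(top_2)|.
= 4 * 6 = 24.

24


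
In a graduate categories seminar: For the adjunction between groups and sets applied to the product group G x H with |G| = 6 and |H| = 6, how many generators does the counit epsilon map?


The counit epsilon_K: F(U(K)) -> K of the Free-Forgetful adjunction
maps |K| generators of F(U(K)) into K. For K = G x H (the product group),
|G x H| = |G| * |H|.
Total generators mapped = 6 * 6 = 36.

36


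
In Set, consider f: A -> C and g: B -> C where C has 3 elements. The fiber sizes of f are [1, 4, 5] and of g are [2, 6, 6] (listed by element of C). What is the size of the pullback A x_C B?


The pullback A x_C B consists of pairs (a, b) with f(a) = g(b).
For each element c in C, the fiber product has |f^-1(c)| * |g^-1(c)| elements.
Summing over C: 1 * 2 + 4 * 6 + 5 * 6
= 2 + 24 + 30 = 56

56


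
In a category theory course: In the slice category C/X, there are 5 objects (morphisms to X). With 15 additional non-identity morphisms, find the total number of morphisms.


In the slice category C/X, objects are morphisms to X.
Identity morphisms: 5 (one per object of C/X).
Non-identity morphisms: 15.
Total = 5 + 15 = 20

20


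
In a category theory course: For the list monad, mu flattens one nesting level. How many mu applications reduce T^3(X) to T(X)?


Each application of mu: T^2 -> T removes one layer of nesting.
Starting at depth 3 (i.e., T^3(X)), we need to reach T(X).
Number of mu applications = 3 - 1 = 2

2


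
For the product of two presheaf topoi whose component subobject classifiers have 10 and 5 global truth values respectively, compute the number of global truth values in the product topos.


In a product of presheaf topoi E_1 x E_2, the subobject classifier
is Omega = Omega_1 x Omega_2 (componentwise), so
|Omega(top)| = |Omega_1(top_1)| * |Omega_2(top_2)|.
= 10 * 5 = 50.

50


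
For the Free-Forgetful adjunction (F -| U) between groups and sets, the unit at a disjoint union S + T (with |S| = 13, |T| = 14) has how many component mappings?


The unit eta_X: X -> U(F(X)) of the Free-Forgetful adjunction
maps each element of X to a generator of F(X). For X = S + T (disjoint
union in Set), |S + T| = |S| + |T|.
Total mappings = 13 + 14 = 27.

27


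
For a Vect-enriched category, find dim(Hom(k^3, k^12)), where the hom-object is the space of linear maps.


In Vect-enriched categories, Hom(k^n, k^m) is the space of m x n matrices.
dim(Hom(k^3, k^12)) = 12 * 3 = 36

36


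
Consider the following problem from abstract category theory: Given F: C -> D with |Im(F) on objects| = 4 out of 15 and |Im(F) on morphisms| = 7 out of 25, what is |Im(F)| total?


The image of F consists of distinct objects and distinct morphisms.
|Im(F)| on objects = 4
|Im(F)| on morphisms = 7
Total image cardinality = 4 + 7 = 11

11


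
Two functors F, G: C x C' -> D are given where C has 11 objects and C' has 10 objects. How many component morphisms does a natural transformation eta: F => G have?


A natural transformation eta: F => G assigns one component morphism per
object of the domain category.
The domain is the product category C x C', so
|Ob(C x C')| = |Ob(C)| * |Ob(C')| = 11 * 10 = 110.
Therefore eta has 110 component morphisms.

110


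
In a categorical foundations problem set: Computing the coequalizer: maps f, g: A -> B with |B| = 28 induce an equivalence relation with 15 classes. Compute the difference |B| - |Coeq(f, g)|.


The coequalizer Coeq(f, g) = B / ~ has one element per equivalence class.
|B| = 28, |Coeq(f, g)| = 15.
|B| - |Coeq(f, g)| = 28 - 15 = 13.

13


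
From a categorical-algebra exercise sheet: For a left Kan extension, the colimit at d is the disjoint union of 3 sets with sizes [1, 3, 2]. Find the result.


Pointwise, the left Kan extension (Lan_F H)(d) is the colimit, indexed
by the comma category (F downarrow d), of H composed with the
projection (F downarrow d) -> C. Here that colimit is given
as a coproduct (disjoint union) of sets, so its cardinality is the
sum of the sizes of the summands.
Coproduct of sets with sizes: 1 + 3 + 2
= 6

6


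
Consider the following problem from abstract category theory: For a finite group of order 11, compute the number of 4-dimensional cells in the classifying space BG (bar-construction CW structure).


In the bar-construction CW model of BG, the n-cells are indexed by
n-tuples [g_1|...|g_n] of non-identity elements of G (degenerate
simplices with some g_i = e do not contribute cells), so there are
(|G| - 1)^n n-cells.
For dim = 4 with |G| = 11:
cells = (11 - 1)^4 = 10^4 = 10000

10000


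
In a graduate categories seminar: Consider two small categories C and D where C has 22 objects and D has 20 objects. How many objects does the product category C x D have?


The product category C x D has objects that are pairs (c, d).
Number of pairs = |Ob(C)| * |Ob(D)| = 22 * 20 = 440

440


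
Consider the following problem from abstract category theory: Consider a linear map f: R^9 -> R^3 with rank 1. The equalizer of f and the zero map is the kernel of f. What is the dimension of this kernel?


The equalizer of f and the zero map is ker(f).
By the rank-nullity theorem: dim(ker(f)) = dim(domain) - rank(f).
dim(ker(f)) = 9 - 1 = 8

8


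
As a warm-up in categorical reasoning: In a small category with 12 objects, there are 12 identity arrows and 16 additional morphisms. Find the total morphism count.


Each object has an identity morphism, giving 12 identities.
Adding the 16 non-identity morphisms:
Total = 12 + 16 = 28

28


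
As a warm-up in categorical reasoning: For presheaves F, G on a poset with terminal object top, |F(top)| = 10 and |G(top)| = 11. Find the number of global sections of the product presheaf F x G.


Global sections of a presheaf on a poset with terminal top satisfy
Gamma(H) ~ H(top). Presheaves admit pointwise products, so
(F x G)(top) = F(top) x G(top) (Cartesian product).
|Gamma(F x G)| = |F(top)| * |G(top)| = 10 * 11 = 110.

110


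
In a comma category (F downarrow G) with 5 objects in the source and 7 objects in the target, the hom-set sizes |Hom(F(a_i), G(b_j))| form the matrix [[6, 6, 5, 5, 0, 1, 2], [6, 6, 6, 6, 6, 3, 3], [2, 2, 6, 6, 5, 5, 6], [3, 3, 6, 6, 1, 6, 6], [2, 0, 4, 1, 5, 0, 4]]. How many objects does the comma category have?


Objects of (F downarrow G) are triples (a, b, h: F(a)->G(b)).
The count equals the sum of all entries in the hom-matrix.
sum(row 0) = 25
sum(row 1) = 36
sum(row 2) = 32
sum(row 3) = 31
sum(row 4) = 16
Grand total = 140

140


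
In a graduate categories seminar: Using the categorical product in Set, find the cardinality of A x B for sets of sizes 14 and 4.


In Set, the product A x B is the Cartesian product.
By the universal property, |A x B| = |A| * |B|.
|A x B| = 14 * 4 = 56

56


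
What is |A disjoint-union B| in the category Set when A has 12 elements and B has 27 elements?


In Set, the coproduct A + B is the disjoint union.
|A + B| = |A| + |B| = 12 + 27 = 39

39


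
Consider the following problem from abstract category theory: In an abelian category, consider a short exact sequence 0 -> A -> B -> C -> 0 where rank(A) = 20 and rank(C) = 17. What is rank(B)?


For a short exact sequence 0 -> A -> B -> C -> 0,
rank is additive: rank(B) = rank(A) + rank(C).
rank(B) = 20 + 17 = 37

37


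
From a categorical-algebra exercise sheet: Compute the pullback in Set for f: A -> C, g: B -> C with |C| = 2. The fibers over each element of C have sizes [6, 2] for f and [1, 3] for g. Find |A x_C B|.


The pullback A x_C B consists of pairs (a, b) with f(a) = g(b).
For each element c in C, the fiber product has |f^-1(c)| * |g^-1(c)| elements.
Summing over C: 6 * 1 + 2 * 3
= 6 + 6 = 12

12


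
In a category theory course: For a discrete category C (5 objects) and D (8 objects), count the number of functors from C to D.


A functor from a discrete category C to D is determined by
where each object maps. Each of the 5 objects of C can map
to any of the 8 objects of D independently.
Number of functors = 8^5 = 32768

32768


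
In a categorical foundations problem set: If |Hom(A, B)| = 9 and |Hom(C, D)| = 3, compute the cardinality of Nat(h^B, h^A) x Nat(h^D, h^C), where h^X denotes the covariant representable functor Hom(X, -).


By the Yoneda lemma, Nat(h^B, h^A) is isomorphic to Hom(A, B),
so |Nat(h^B, h^A)| = |Hom(A, B)| and |Nat(h^D, h^C)| = |Hom(C, D)|.
|Hom(A, B)| = 9, |Hom(C, D)| = 3.
|Nat(h^B, h^A) x Nat(h^D, h^C)| = 9 * 3 = 27

27


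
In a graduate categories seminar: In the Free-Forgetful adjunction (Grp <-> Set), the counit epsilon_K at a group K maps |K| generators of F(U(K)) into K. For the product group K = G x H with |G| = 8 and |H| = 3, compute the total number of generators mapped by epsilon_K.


The counit epsilon_K: F(U(K)) -> K of the Free-Forgetful adjunction
maps |K| generators of F(U(K)) into K. For K = G x H (the product group),
|G x H| = |G| * |H|.
Total generators mapped = 8 * 3 = 24.

24


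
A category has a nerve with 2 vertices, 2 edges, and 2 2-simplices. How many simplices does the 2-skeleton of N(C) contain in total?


The 2-skeleton of the nerve N(C) consists of simplices in dimensions 0, 1, 2:
  |N(C)_0| = 2 (objects)
  |N(C)_1| = 2 (morphisms)
  |N(C)_2| = 2 (composable pairs)
Total = 2 + 2 + 2 = 6

6


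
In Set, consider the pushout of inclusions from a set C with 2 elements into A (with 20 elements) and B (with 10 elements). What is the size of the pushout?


The pushout A +_C B identifies the images of C in A and B.
|A +_C B| = |A| + |B| - |C| (for injections).
= 20 + 10 - 2 = 28

28


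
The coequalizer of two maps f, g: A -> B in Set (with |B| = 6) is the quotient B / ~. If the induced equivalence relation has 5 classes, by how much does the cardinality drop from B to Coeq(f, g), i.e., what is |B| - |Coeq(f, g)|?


The coequalizer Coeq(f, g) = B / ~ has one element per equivalence class.
|B| = 6, |Coeq(f, g)| = 5.
|B| - |Coeq(f, g)| = 6 - 5 = 1.

1


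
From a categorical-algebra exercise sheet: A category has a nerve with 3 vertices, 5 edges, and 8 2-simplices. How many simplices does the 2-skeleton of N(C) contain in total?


The 2-skeleton of the nerve N(C) consists of simplices in dimensions 0, 1, 2:
  |N(C)_0| = 3 (objects)
  |N(C)_1| = 5 (morphisms)
  |N(C)_2| = 8 (composable pairs)
Total = 3 + 5 + 8 = 16

16


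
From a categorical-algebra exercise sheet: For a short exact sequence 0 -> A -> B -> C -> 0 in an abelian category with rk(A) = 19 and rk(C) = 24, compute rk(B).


For a short exact sequence 0 -> A -> B -> C -> 0,
rank is additive: rank(B) = rank(A) + rank(C).
rank(B) = 19 + 24 = 43

43


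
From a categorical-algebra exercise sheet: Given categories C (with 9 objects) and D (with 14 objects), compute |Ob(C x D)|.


The product category C x D has objects that are pairs (c, d).
Number of pairs = |Ob(C)| * |Ob(D)| = 9 * 14 = 126

126


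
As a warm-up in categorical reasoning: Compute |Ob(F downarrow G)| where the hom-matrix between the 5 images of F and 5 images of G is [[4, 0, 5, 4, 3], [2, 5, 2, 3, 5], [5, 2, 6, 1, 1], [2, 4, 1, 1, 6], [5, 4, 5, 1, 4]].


Objects of (F downarrow G) are triples (a, b, h: F(a)->G(b)).
The count equals the sum of all entries in the hom-matrix.
sum(row 0) = 16
sum(row 1) = 17
sum(row 2) = 15
sum(row 3) = 14
sum(row 4) = 19
Grand total = 81

81


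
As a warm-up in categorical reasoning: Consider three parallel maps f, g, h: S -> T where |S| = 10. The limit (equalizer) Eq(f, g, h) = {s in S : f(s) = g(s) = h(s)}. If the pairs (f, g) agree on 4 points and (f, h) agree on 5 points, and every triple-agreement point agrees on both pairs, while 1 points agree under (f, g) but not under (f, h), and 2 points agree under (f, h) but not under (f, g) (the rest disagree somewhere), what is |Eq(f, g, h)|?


Eq(f, g, h) is the triple-agreement set: points in S where all three
maps take the same value. Using inclusion-exclusion on the pairwise data:
Pair (f, g) agrees on 4 points; pair (f, h) on 5 points.
Points agreeing under (f, g) but not (f, h) = 1; under (f, h) but not (f, g) = 2.
Triple-agreement = agreement-in-(f, g) minus points that agree under (f, g) but not (f, h):
|Eq(f, g, h)| = 4 - 1 = 3
(cross-check via (f, h): 5 - 2 = 3.)

3


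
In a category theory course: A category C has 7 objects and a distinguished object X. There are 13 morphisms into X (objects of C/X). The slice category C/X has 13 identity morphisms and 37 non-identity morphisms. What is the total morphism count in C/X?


In the slice category C/X, objects are morphisms to X.
Identity morphisms: 13 (one per object of C/X).
Non-identity morphisms: 37.
Total = 13 + 37 = 50

50


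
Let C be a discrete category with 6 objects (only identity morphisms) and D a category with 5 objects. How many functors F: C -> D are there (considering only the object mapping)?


A functor from a discrete category C to D is determined by
where each object maps. Each of the 6 objects of C can map
to any of the 5 objects of D independently.
Number of functors = 5^6 = 15625

15625


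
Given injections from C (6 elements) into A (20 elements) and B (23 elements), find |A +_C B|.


The pushout A +_C B identifies the images of C in A and B.
|A +_C B| = |A| + |B| - |C| (for injections).
= 20 + 23 - 6 = 37

37


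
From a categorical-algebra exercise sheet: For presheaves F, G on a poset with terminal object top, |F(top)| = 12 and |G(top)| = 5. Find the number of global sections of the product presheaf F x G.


Global sections of a presheaf on a poset with terminal top satisfy
Gamma(H) ~ H(top). Presheaves admit pointwise products, so
(F x G)(top) = F(top) x G(top) (Cartesian product).
|Gamma(F x G)| = |F(top)| * |G(top)| = 12 * 5 = 60.

60


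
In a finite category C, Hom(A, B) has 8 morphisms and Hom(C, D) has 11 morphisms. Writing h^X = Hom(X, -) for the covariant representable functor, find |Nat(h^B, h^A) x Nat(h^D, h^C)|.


By the Yoneda lemma, Nat(h^B, h^A) is isomorphic to Hom(A, B),
so |Nat(h^B, h^A)| = |Hom(A, B)| and |Nat(h^D, h^C)| = |Hom(C, D)|.
|Hom(A, B)| = 8, |Hom(C, D)| = 11.
|Nat(h^B, h^A) x Nat(h^D, h^C)| = 8 * 11 = 88

88


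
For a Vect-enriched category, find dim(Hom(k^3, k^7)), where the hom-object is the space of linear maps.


In Vect-enriched categories, Hom(k^n, k^m) is the space of m x n matrices.
dim(Hom(k^3, k^7)) = 7 * 3 = 21

21


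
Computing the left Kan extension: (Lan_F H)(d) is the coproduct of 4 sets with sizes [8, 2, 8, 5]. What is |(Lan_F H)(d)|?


Pointwise, the left Kan extension (Lan_F H)(d) is the colimit, indexed
by the comma category (F downarrow d), of H composed with the
projection (F downarrow d) -> C. Here that colimit is given
as a coproduct (disjoint union) of sets, so its cardinality is the
sum of the sizes of the summands.
Coproduct of sets with sizes: 8 + 2 + 8 + 5
= 23

23


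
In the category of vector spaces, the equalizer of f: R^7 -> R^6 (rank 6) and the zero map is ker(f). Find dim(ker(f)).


The equalizer of f and the zero map is ker(f).
By the rank-nullity theorem: dim(ker(f)) = dim(domain) - rank(f).
dim(ker(f)) = 7 - 6 = 1

1


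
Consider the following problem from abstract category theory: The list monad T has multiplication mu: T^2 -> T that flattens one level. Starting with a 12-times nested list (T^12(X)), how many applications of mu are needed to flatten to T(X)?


Each application of mu: T^2 -> T removes one layer of nesting.
Starting at depth 12 (i.e., T^12(X)), we need to reach T(X).
Number of mu applications = 12 - 1 = 11

11


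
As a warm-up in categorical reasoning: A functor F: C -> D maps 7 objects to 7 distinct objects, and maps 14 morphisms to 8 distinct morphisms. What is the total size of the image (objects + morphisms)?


The image of F consists of distinct objects and distinct morphisms.
|Im(F)| on objects = 7
|Im(F)| on morphisms = 8
Total image cardinality = 7 + 8 = 15

15


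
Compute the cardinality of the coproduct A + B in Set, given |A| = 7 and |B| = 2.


In Set, the coproduct A + B is the disjoint union.
|A + B| = |A| + |B| = 7 + 2 = 9

9


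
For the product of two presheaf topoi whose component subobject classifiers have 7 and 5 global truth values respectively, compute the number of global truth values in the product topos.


In a product of presheaf topoi E_1 x E_2, the subobject classifier
is Omega = Omega_1 x Omega_2 (componentwise), so
|Omega(top)| = |Omega_1(top_1)| * |Omega_2(top_2)|.
= 7 * 5 = 35.

35
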